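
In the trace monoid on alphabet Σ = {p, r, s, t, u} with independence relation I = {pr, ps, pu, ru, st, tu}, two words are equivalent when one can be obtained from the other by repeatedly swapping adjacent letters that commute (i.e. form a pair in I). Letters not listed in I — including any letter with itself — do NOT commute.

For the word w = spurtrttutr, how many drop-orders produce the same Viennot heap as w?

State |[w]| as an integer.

drop 0:s onto floor
drop 1:p onto floor
drop 2:u onto {0:s}
drop 3:r onto {0:s}
drop 4:t onto {1:p, 3:r}
drop 5:r onto {4:t}
drop 6:t onto {5:r}
drop 7:t onto {6:t}
drop 8:u onto {2:u}
drop 9:t onto {7:t}
drop 10:r onto {9:t}
ground layer = {0:s, 1:p}
drop-orders for the pieces not yet dropped (sum over which currently-grounded one goes next):
  1 to go: {8} 1  {10} 1
  2 to go: {2,8} 1  {8,10} 2  {9,10} 1
  3 to go: {2,8,10} 3  {7,9,10} 1  {8,9,10} 3
  4 to go: {2,8,9,10} 6  {6,7,9,10} 1  {7,8,9,10} 4
  5 to go: {2,7,8,9,10} 10  {5,6,7,9,10} 1  {6,7,8,9,10} 5
  6 to go: {2,6,7,8,9,10} 15  {4,5,6,7,9,10} 1  {5,6,7,8,9,10} 6
  7 to go: {1,4,5,6,7,9,10} 1  {2,5,6,7,8,9,10} 21  {3,4,5,6,7,9,10} 1  {4,5,6,7,8,9,10} 7
  8 to go: {1,3,4,5,6,7,9,10} 2  {1,4,5,6,7,8,9,10} 8  {2,4,5,6,7,8,9,10} 28  {3,4,5,6,7,8,9,10} 8
  9 to go: {1,2,4,5,6,7,8,9,10} 36  {1,3,4,5,6,7,8,9,10} 18  {2,3,4,5,6,7,8,9,10} 36
  if 0:s drops first: 90 orders
  if 1:p drops first: 36 orders
heap linearizations: 126

126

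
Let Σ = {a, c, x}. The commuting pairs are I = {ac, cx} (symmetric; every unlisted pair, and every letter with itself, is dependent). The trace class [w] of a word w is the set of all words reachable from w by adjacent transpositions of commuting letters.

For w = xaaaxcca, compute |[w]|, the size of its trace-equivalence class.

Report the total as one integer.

28

0(x) covers ∅
1(a) covers 0:x
2(a) covers 1:a
3(a) covers 2:a
4(x) covers 3:a
5(c) covers ∅
6(c) covers 5:c
7(a) covers 4:x
floor of heap: 0:x, 5:c
completions by unplaced set U, small U first (add the entries for U minus each lowest piece of U):
  |U|=1: {6}:1  {7}:1
  |U|=2: {4,7}:1  {5,6}:1  {6,7}:2
  |U|=3: {3,4,7}:1  {4,6,7}:3  {5,6,7}:3
  |U|=4: {2,3,4,7}:1  {3,4,6,7}:4  {4,5,6,7}:6
  |U|=5: {1,2,3,4,7}:1  {2,3,4,6,7}:5  {3,4,5,6,7}:10
  |U|=6: {0,1,2,3,4,7}:1  {1,2,3,4,6,7}:6  {2,3,4,5,6,7}:15
  start at 0(x): 21
  start at 5(c): 7
sum over floor = 28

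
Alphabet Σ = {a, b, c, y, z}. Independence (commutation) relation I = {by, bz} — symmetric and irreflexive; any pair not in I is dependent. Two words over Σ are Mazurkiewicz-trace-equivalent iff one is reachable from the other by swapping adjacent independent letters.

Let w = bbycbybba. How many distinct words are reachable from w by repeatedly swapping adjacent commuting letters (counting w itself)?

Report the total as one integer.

drop 0:b onto floor
drop 1:b onto {0:b}
drop 2:y onto floor
drop 3:c onto {1:b, 2:y}
drop 4:b onto {3:c}
drop 5:y onto {3:c}
drop 6:b onto {4:b}
drop 7:b onto {6:b}
drop 8:a onto {5:y, 7:b}
ground layer = {0:b, 2:y}
drop-orders for the pieces not yet dropped (sum over which currently-grounded one goes next):
  1 to go: {8} 1
  2 to go: {5,8} 1  {7,8} 1
  3 to go: {5,7,8} 2  {6,7,8} 1
  4 to go: {4,6,7,8} 1  {5,6,7,8} 3
  5 to go: {4,5,6,7,8} 4
  6 to go: {3,4,5,6,7,8} 4
  7 to go: {1,3,4,5,6,7,8} 4  {2,3,4,5,6,7,8} 4
  if 0:b drops first: 8 orders
  if 2:y drops first: 4 orders
heap linearizations: 12

12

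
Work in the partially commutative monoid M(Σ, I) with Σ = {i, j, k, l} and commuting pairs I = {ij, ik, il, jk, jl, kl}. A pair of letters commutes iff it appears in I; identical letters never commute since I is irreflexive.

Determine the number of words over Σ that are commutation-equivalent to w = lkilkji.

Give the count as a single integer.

630

piece 0:l — minimal
piece 1:k — minimal
piece 2:i — minimal
piece 3:l rests on {0:l}
piece 4:k rests on {1:k}
piece 5:j — minimal
piece 6:i rests on {2:i}
minimal pieces: {0:l, 1:k, 2:i, 5:j}
ways to finish when only these pieces remain (= sum over removing one remaining piece with nothing left below it):
  1 left: {3}→1  {4}→1  {5}→1  {6}→1
  2 left: {0,3}→1  {1,4}→1  {2,6}→1  {3,4}→2  {3,5}→2  {3,6}→2  {4,5}→2  {4,6}→2  {5,6}→2
  3 left: {0,3,4}→3  {0,3,5}→3  {0,3,6}→3  {1,3,4}→3  {1,4,5}→3  {1,4,6}→3  {2,3,6}→3  {2,4,6}→3  {2,5,6}→3  {3,4,5}→6  {3,4,6}→6  {3,5,6}→6  {4,5,6}→6
  4 left: {0,1,3,4}→6  {0,2,3,6}→6  {0,3,4,5}→12  {0,3,4,6}→12  {0,3,5,6}→12  {1,2,4,6}→6  {1,3,4,5}→12  {1,3,4,6}→12  {1,4,5,6}→12  {2,3,4,6}→12  {2,3,5,6}→12  {2,4,5,6}→12  {3,4,5,6}→24
  5 left: {0,1,3,4,5}→30  {0,1,3,4,6}→30  {0,2,3,4,6}→30  {0,2,3,5,6}→30  {0,3,4,5,6}→60  {1,2,3,4,6}→30  {1,2,4,5,6}→30  {1,3,4,5,6}→60  {2,3,4,5,6}→60
  placing 0:l first → 180 extensions
  placing 1:k first → 180 extensions
  placing 2:i first → 180 extensions
  placing 5:j first → 90 extensions
total linear extensions = 630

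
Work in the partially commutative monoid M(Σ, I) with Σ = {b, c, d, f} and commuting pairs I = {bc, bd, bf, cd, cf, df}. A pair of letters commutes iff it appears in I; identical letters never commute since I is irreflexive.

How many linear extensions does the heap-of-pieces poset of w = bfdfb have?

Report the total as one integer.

30

drop 0:b onto floor
drop 1:f onto floor
drop 2:d onto floor
drop 3:f onto {1:f}
drop 4:b onto {0:b}
ground layer = {0:b, 1:f, 2:d}
drop-orders for the pieces not yet dropped (sum over which currently-grounded one goes next):
  1 to go: {2} 1  {3} 1  {4} 1
  2 to go: {0,4} 1  {1,3} 1  {2,3} 2  {2,4} 2  {3,4} 2
  3 to go: {0,2,4} 3  {0,3,4} 3  {1,2,3} 3  {1,3,4} 3  {2,3,4} 6
  if 0:b drops first: 12 orders
  if 1:f drops first: 12 orders
  if 2:d drops first: 6 orders
heap linearizations: 30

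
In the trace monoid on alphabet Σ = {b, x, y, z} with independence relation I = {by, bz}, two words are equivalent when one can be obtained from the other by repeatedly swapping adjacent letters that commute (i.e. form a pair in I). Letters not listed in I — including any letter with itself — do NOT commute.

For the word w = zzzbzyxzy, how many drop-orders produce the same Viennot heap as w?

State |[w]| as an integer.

6

0(z) covers ∅
1(z) covers 0:z
2(z) covers 1:z
3(b) covers ∅
4(z) covers 2:z
5(y) covers 4:z
6(x) covers 3:b, 5:y
7(z) covers 6:x
8(y) covers 7:z
floor of heap: 0:z, 3:b
completions by unplaced set U, small U first (add the entries for U minus each lowest piece of U):
  |U|=1: {8}:1
  |U|=2: {7,8}:1
  |U|=3: {6,7,8}:1
  |U|=4: {3,6,7,8}:1  {5,6,7,8}:1
  |U|=5: {3,5,6,7,8}:2  {4,5,6,7,8}:1
  |U|=6: {2,4,5,6,7,8}:1  {3,4,5,6,7,8}:3
  |U|=7: {1,2,4,5,6,7,8}:1  {2,3,4,5,6,7,8}:4
  start at 0(z): 5
  start at 3(b): 1
sum over floor = 6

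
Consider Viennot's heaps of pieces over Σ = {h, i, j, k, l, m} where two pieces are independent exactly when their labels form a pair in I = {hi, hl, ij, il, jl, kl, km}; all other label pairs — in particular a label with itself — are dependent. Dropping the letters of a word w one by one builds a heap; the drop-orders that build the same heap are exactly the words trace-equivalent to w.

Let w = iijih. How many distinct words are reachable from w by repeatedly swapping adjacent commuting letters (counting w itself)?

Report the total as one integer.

#0=i has no predecessor
#1=i depends on [0:i]
#2=j has no predecessor
#3=i depends on [1:i]
#4=h depends on [2:j]
sources: [0:i, 2:j]
N(rest) = Σ N(rest − s) over sources s of rest; N(one piece) = 1:
  size 1 → [3]=1  [4]=1
  size 2 → [1,3]=1  [2,4]=1  [3,4]=2
  size 3 → [0,1,3]=1  [1,3,4]=3  [2,3,4]=3
  first=0(i) contributes 6
  first=2(j) contributes 4
|[w]| = 10

10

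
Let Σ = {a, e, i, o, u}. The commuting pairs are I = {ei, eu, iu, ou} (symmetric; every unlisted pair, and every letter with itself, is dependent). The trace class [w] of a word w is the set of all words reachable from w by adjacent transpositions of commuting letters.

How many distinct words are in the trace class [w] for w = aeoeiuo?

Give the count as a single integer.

0(a) covers ∅
1(e) covers 0:a
2(o) covers 1:e
3(e) covers 2:o
4(i) covers 2:o
5(u) covers 0:a
6(o) covers 3:e, 4:i
floor of heap: 0:a
completions by unplaced set U, small U first (add the entries for U minus each lowest piece of U):
  |U|=1: {5}:1  {6}:1
  |U|=2: {3,6}:1  {4,6}:1  {5,6}:2
  |U|=3: {3,4,6}:2  {3,5,6}:3  {4,5,6}:3
  |U|=4: {2,3,4,6}:2  {3,4,5,6}:8
  |U|=5: {1,2,3,4,6}:2  {2,3,4,5,6}:10
  start at 0(a): 12

12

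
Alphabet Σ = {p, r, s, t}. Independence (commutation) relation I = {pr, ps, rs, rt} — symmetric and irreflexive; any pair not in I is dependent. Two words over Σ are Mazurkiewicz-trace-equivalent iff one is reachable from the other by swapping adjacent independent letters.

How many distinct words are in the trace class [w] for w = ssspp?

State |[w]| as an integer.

0(s) covers ∅
1(s) covers 0:s
2(s) covers 1:s
3(p) covers ∅
4(p) covers 3:p
floor of heap: 0:s, 3:p
completions by unplaced set U, small U first (add the entries for U minus each lowest piece of U):
  |U|=1: {2}:1  {4}:1
  |U|=2: {1,2}:1  {2,4}:2  {3,4}:1
  |U|=3: {0,1,2}:1  {1,2,4}:3  {2,3,4}:3
  start at 0(s): 6
  start at 3(p): 4
sum over floor = 10

10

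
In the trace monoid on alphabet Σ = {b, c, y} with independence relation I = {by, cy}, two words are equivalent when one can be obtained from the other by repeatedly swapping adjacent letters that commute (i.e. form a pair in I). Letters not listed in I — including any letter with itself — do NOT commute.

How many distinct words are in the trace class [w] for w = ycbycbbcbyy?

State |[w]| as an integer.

piece 0:y — minimal
piece 1:c — minimal
piece 2:b rests on {1:c}
piece 3:y rests on {0:y}
piece 4:c rests on {2:b}
piece 5:b rests on {4:c}
piece 6:b rests on {5:b}
piece 7:c rests on {6:b}
piece 8:b rests on {7:c}
piece 9:y rests on {3:y}
piece 10:y rests on {9:y}
minimal pieces: {0:y, 1:c}
ways to finish when only these pieces remain (= sum over removing one remaining piece with nothing left below it):
  1 left: {8}→1  {10}→1
  2 left: {7,8}→1  {8,10}→2  {9,10}→1
  3 left: {3,9,10}→1  {6,7,8}→1  {7,8,10}→3  {8,9,10}→3
  4 left: {0,3,9,10}→1  {3,8,9,10}→4  {5,6,7,8}→1  {6,7,8,10}→4  {7,8,9,10}→6
  5 left: {0,3,8,9,10}→5  {3,7,8,9,10}→10  {4,5,6,7,8}→1  {5,6,7,8,10}→5  {6,7,8,9,10}→10
  6 left: {0,3,7,8,9,10}→15  {2,4,5,6,7,8}→1  {3,6,7,8,9,10}→20  {4,5,6,7,8,10}→6  {5,6,7,8,9,10}→15
  7 left: {0,3,6,7,8,9,10}→35  {1,2,4,5,6,7,8}→1  {2,4,5,6,7,8,10}→7  {3,5,6,7,8,9,10}→35  {4,5,6,7,8,9,10}→21
  8 left: {0,3,5,6,7,8,9,10}→70  {1,2,4,5,6,7,8,10}→8  {2,4,5,6,7,8,9,10}→28  {3,4,5,6,7,8,9,10}→56
  9 left: {0,3,4,5,6,7,8,9,10}→126  {1,2,4,5,6,7,8,9,10}→36  {2,3,4,5,6,7,8,9,10}→84
  placing 0:y first → 120 extensions
  placing 1:c first → 210 extensions
total linear extensions = 330

330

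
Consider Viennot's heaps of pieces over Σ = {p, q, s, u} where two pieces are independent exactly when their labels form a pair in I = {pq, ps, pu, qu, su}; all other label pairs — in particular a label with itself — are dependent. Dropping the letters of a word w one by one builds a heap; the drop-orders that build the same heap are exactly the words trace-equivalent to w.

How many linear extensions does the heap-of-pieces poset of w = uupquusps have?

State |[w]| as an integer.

#0=u has no predecessor
#1=u depends on [0:u]
#2=p has no predecessor
#3=q has no predecessor
#4=u depends on [1:u]
#5=u depends on [4:u]
#6=s depends on [3:q]
#7=p depends on [2:p]
#8=s depends on [6:s]
sources: [0:u, 2:p, 3:q]
N(rest) = Σ N(rest − s) over sources s of rest; N(one piece) = 1:
  size 1 → [5]=1  [7]=1  [8]=1
  size 2 → [2,7]=1  [4,5]=1  [5,7]=2  [5,8]=2  [6,8]=1  [7,8]=2
  size 3 → [1,4,5]=1  [2,5,7]=3  [2,7,8]=3  [3,6,8]=1  [4,5,7]=3  [4,5,8]=3  [5,6,8]=3  [5,7,8]=6  [6,7,8]=3
  size 4 → [0,1,4,5]=1  [1,4,5,7]=4  [1,4,5,8]=4  [2,4,5,7]=6  [2,5,7,8]=12  [2,6,7,8]=6  [3,5,6,8]=4  [3,6,7,8]=4  [4,5,6,8]=6  [4,5,7,8]=12  [5,6,7,8]=12
  size 5 → [0,1,4,5,7]=5  [0,1,4,5,8]=5  [1,2,4,5,7]=10  [1,4,5,6,8]=10  [1,4,5,7,8]=20  [2,3,6,7,8]=10  [2,4,5,7,8]=30  [2,5,6,7,8]=30  [3,4,5,6,8]=10  [3,5,6,7,8]=20  [4,5,6,7,8]=30
  size 6 → [0,1,2,4,5,7]=15  [0,1,4,5,6,8]=15  [0,1,4,5,7,8]=30  [1,2,4,5,7,8]=60  [1,3,4,5,6,8]=20  [1,4,5,6,7,8]=60  [2,3,5,6,7,8]=60  [2,4,5,6,7,8]=90  [3,4,5,6,7,8]=60
  size 7 → [0,1,2,4,5,7,8]=105  [0,1,3,4,5,6,8]=35  [0,1,4,5,6,7,8]=105  [1,2,4,5,6,7,8]=210  [1,3,4,5,6,7,8]=140  [2,3,4,5,6,7,8]=210
  first=0(u) contributes 560
  first=2(p) contributes 280
  first=3(q) contributes 420
|[w]| = 1260

1260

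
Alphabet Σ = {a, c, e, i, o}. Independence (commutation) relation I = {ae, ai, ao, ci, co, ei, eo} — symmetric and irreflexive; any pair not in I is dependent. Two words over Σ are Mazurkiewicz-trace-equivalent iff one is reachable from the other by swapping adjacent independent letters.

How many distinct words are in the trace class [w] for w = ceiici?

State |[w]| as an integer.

0(c) covers ∅
1(e) covers 0:c
2(i) covers ∅
3(i) covers 2:i
4(c) covers 1:e
5(i) covers 3:i
floor of heap: 0:c, 2:i
completions by unplaced set U, small U first (add the entries for U minus each lowest piece of U):
  |U|=1: {4}:1  {5}:1
  |U|=2: {1,4}:1  {3,5}:1  {4,5}:2
  |U|=3: {0,1,4}:1  {1,4,5}:3  {2,3,5}:1  {3,4,5}:3
  |U|=4: {0,1,4,5}:4  {1,3,4,5}:6  {2,3,4,5}:4
  start at 0(c): 10
  start at 2(i): 10
sum over floor = 20

20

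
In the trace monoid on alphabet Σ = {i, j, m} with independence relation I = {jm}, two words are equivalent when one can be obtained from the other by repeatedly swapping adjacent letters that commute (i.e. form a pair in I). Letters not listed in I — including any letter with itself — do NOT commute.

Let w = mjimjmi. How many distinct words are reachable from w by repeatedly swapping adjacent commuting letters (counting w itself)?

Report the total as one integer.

6

drop 0:m onto floor
drop 1:j onto floor
drop 2:i onto {0:m, 1:j}
drop 3:m onto {2:i}
drop 4:j onto {2:i}
drop 5:m onto {3:m}
drop 6:i onto {4:j, 5:m}
ground layer = {0:m, 1:j}
drop-orders for the pieces not yet dropped (sum over which currently-grounded one goes next):
  1 to go: {6} 1
  2 to go: {4,6} 1  {5,6} 1
  3 to go: {3,5,6} 1  {4,5,6} 2
  4 to go: {3,4,5,6} 3
  5 to go: {2,3,4,5,6} 3
  if 0:m drops first: 3 orders
  if 1:j drops first: 3 orders
heap linearizations: 6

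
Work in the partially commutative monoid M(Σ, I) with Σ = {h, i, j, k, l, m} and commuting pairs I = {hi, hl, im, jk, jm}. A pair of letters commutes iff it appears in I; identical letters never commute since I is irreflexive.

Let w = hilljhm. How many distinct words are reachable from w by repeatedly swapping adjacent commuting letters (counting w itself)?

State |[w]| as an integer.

piece 0:h — minimal
piece 1:i — minimal
piece 2:l rests on {1:i}
piece 3:l rests on {2:l}
piece 4:j rests on {0:h, 3:l}
piece 5:h rests on {4:j}
piece 6:m rests on {5:h}
minimal pieces: {0:h, 1:i}
ways to finish when only these pieces remain (= sum over removing one remaining piece with nothing left below it):
  1 left: {6}→1
  2 left: {5,6}→1
  3 left: {4,5,6}→1
  4 left: {0,4,5,6}→1  {3,4,5,6}→1
  5 left: {0,3,4,5,6}→2  {2,3,4,5,6}→1
  placing 0:h first → 1 extensions
  placing 1:i first → 3 extensions
total linear extensions = 4

4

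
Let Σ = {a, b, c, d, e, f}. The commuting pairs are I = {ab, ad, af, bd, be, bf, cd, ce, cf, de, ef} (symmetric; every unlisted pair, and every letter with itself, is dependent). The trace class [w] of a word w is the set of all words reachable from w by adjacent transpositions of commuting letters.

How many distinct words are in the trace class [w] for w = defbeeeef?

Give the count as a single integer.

piece 0:d — minimal
piece 1:e — minimal
piece 2:f rests on {0:d}
piece 3:b — minimal
piece 4:e rests on {1:e}
piece 5:e rests on {4:e}
piece 6:e rests on {5:e}
piece 7:e rests on {6:e}
piece 8:f rests on {2:f}
minimal pieces: {0:d, 1:e, 3:b}
ways to finish when only these pieces remain (= sum over removing one remaining piece with nothing left below it):
  1 left: {3}→1  {7}→1  {8}→1
  2 left: {2,8}→1  {3,7}→2  {3,8}→2  {6,7}→1  {7,8}→2
  3 left: {0,2,8}→1  {2,3,8}→3  {2,7,8}→3  {3,6,7}→3  {3,7,8}→6  {5,6,7}→1  {6,7,8}→3
  4 left: {0,2,3,8}→4  {0,2,7,8}→4  {2,3,7,8}→12  {2,6,7,8}→6  {3,5,6,7}→4  {3,6,7,8}→12  {4,5,6,7}→1  {5,6,7,8}→4
  5 left: {0,2,3,7,8}→20  {0,2,6,7,8}→10  {1,4,5,6,7}→1  {2,3,6,7,8}→30  {2,5,6,7,8}→10  {3,4,5,6,7}→5  {3,5,6,7,8}→20  {4,5,6,7,8}→5
  6 left: {0,2,3,6,7,8}→60  {0,2,5,6,7,8}→20  {1,3,4,5,6,7}→6  {1,4,5,6,7,8}→6  {2,3,5,6,7,8}→60  {2,4,5,6,7,8}→15  {3,4,5,6,7,8}→30
  7 left: {0,2,3,5,6,7,8}→140  {0,2,4,5,6,7,8}→35  {1,2,4,5,6,7,8}→21  {1,3,4,5,6,7,8}→42  {2,3,4,5,6,7,8}→105
  placing 0:d first → 168 extensions
  placing 1:e first → 280 extensions
  placing 3:b first → 56 extensions
total linear extensions = 504

504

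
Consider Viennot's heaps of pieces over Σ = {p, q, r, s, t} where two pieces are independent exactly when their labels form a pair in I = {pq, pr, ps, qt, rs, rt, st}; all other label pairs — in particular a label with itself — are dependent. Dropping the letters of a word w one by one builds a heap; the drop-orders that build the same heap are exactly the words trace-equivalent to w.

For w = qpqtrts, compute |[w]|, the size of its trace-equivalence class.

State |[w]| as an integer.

0(q) covers ∅
1(p) covers ∅
2(q) covers 0:q
3(t) covers 1:p
4(r) covers 2:q
5(t) covers 3:t
6(s) covers 2:q
floor of heap: 0:q, 1:p
completions by unplaced set U, small U first (add the entries for U minus each lowest piece of U):
  |U|=1: {4}:1  {5}:1  {6}:1
  |U|=2: {3,5}:1  {4,5}:2  {4,6}:2  {5,6}:2
  |U|=3: {1,3,5}:1  {2,4,6}:2  {3,4,5}:3  {3,5,6}:3  {4,5,6}:6
  |U|=4: {0,2,4,6}:2  {1,3,4,5}:4  {1,3,5,6}:4  {2,4,5,6}:8  {3,4,5,6}:12
  |U|=5: {0,2,4,5,6}:10  {1,3,4,5,6}:20  {2,3,4,5,6}:20
  start at 0(q): 40
  start at 1(p): 30
sum over floor = 70

70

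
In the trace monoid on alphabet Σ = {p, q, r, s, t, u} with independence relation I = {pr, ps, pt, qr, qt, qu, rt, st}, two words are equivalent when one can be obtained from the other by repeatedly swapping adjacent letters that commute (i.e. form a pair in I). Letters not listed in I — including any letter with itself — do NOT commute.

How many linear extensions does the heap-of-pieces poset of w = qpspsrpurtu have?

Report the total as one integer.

piece 0:q — minimal
piece 1:p rests on {0:q}
piece 2:s rests on {0:q}
piece 3:p rests on {1:p}
piece 4:s rests on {2:s}
piece 5:r rests on {4:s}
piece 6:p rests on {3:p}
piece 7:u rests on {5:r, 6:p}
piece 8:r rests on {7:u}
piece 9:t rests on {7:u}
piece 10:u rests on {8:r, 9:t}
minimal pieces: {0:q}
ways to finish when only these pieces remain (= sum over removing one remaining piece with nothing left below it):
  1 left: {10}→1
  2 left: {8,10}→1  {9,10}→1
  3 left: {8,9,10}→2
  4 left: {7,8,9,10}→2
  5 left: {5,7,8,9,10}→2  {6,7,8,9,10}→2
  6 left: {3,6,7,8,9,10}→2  {4,5,7,8,9,10}→2  {5,6,7,8,9,10}→4
  7 left: {1,3,6,7,8,9,10}→2  {2,4,5,7,8,9,10}→2  {3,5,6,7,8,9,10}→6  {4,5,6,7,8,9,10}→6
  8 left: {1,3,5,6,7,8,9,10}→8  {2,4,5,6,7,8,9,10}→8  {3,4,5,6,7,8,9,10}→12
  9 left: {1,3,4,5,6,7,8,9,10}→20  {2,3,4,5,6,7,8,9,10}→20
  placing 0:q first → 40 extensions

40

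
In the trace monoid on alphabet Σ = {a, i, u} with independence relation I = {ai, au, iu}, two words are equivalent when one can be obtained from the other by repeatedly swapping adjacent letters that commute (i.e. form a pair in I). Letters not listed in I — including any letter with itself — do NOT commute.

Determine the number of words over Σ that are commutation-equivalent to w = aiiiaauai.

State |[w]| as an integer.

630

0(a) covers ∅
1(i) covers ∅
2(i) covers 1:i
3(i) covers 2:i
4(a) covers 0:a
5(a) covers 4:a
6(u) covers ∅
7(a) covers 5:a
8(i) covers 3:i
floor of heap: 0:a, 1:i, 6:u
completions by unplaced set U, small U first (add the entries for U minus each lowest piece of U):
  |U|=1: {6}:1  {7}:1  {8}:1
  |U|=2: {3,8}:1  {5,7}:1  {6,7}:2  {6,8}:2  {7,8}:2
  |U|=3: {2,3,8}:1  {3,6,8}:3  {3,7,8}:3  {4,5,7}:1  {5,6,7}:3  {5,7,8}:3  {6,7,8}:6
  |U|=4: {0,4,5,7}:1  {1,2,3,8}:1  {2,3,6,8}:4  {2,3,7,8}:4  {3,5,7,8}:6  {3,6,7,8}:12  {4,5,6,7}:4  {4,5,7,8}:4  {5,6,7,8}:12
  |U|=5: {0,4,5,6,7}:5  {0,4,5,7,8}:5  {1,2,3,6,8}:5  {1,2,3,7,8}:5  {2,3,5,7,8}:10  {2,3,6,7,8}:20  {3,4,5,7,8}:10  {3,5,6,7,8}:30  {4,5,6,7,8}:20
  |U|=6: {0,3,4,5,7,8}:15  {0,4,5,6,7,8}:30  {1,2,3,5,7,8}:15  {1,2,3,6,7,8}:30  {2,3,4,5,7,8}:20  {2,3,5,6,7,8}:60  {3,4,5,6,7,8}:60
  |U|=7: {0,2,3,4,5,7,8}:35  {0,3,4,5,6,7,8}:105  {1,2,3,4,5,7,8}:35  {1,2,3,5,6,7,8}:105  {2,3,4,5,6,7,8}:140
  start at 0(a): 280
  start at 1(i): 280
  start at 6(u): 70
sum over floor = 630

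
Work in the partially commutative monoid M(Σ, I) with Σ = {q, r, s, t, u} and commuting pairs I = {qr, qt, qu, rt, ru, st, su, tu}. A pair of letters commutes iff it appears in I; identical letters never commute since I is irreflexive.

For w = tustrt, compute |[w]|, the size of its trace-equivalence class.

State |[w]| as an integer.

60

0(t) covers ∅
1(u) covers ∅
2(s) covers ∅
3(t) covers 0:t
4(r) covers 2:s
5(t) covers 3:t
floor of heap: 0:t, 1:u, 2:s
completions by unplaced set U, small U first (add the entries for U minus each lowest piece of U):
  |U|=1: {1}:1  {4}:1  {5}:1
  |U|=2: {1,4}:2  {1,5}:2  {2,4}:1  {3,5}:1  {4,5}:2
  |U|=3: {0,3,5}:1  {1,2,4}:3  {1,3,5}:3  {1,4,5}:6  {2,4,5}:3  {3,4,5}:3
  |U|=4: {0,1,3,5}:4  {0,3,4,5}:4  {1,2,4,5}:12  {1,3,4,5}:12  {2,3,4,5}:6
  start at 0(t): 30
  start at 1(u): 10
  start at 2(s): 20
sum over floor = 60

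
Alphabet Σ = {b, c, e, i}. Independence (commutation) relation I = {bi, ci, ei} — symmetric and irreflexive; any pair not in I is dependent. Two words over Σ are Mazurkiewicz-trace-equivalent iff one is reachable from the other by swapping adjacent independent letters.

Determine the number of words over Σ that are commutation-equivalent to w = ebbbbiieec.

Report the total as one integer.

45

drop 0:e onto floor
drop 1:b onto {0:e}
drop 2:b onto {1:b}
drop 3:b onto {2:b}
drop 4:b onto {3:b}
drop 5:i onto floor
drop 6:i onto {5:i}
drop 7:e onto {4:b}
drop 8:e onto {7:e}
drop 9:c onto {8:e}
ground layer = {0:e, 5:i}
drop-orders for the pieces not yet dropped (sum over which currently-grounded one goes next):
  1 to go: {6} 1  {9} 1
  2 to go: {5,6} 1  {6,9} 2  {8,9} 1
  3 to go: {5,6,9} 3  {6,8,9} 3  {7,8,9} 1
  4 to go: {4,7,8,9} 1  {5,6,8,9} 6  {6,7,8,9} 4
  5 to go: {3,4,7,8,9} 1  {4,6,7,8,9} 5  {5,6,7,8,9} 10
  6 to go: {2,3,4,7,8,9} 1  {3,4,6,7,8,9} 6  {4,5,6,7,8,9} 15
  7 to go: {1,2,3,4,7,8,9} 1  {2,3,4,6,7,8,9} 7  {3,4,5,6,7,8,9} 21
  8 to go: {0,1,2,3,4,7,8,9} 1  {1,2,3,4,6,7,8,9} 8  {2,3,4,5,6,7,8,9} 28
  if 0:e drops first: 36 orders
  if 5:i drops first: 9 orders
heap linearizations: 45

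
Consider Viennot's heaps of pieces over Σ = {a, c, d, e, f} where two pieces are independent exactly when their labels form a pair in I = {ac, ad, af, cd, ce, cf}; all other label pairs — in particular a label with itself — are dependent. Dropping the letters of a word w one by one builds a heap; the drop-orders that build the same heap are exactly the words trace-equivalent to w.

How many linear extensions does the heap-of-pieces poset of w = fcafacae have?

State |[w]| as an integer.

piece 0:f — minimal
piece 1:c — minimal
piece 2:a — minimal
piece 3:f rests on {0:f}
piece 4:a rests on {2:a}
piece 5:c rests on {1:c}
piece 6:a rests on {4:a}
piece 7:e rests on {3:f, 6:a}
minimal pieces: {0:f, 1:c, 2:a}
ways to finish when only these pieces remain (= sum over removing one remaining piece with nothing left below it):
  1 left: {5}→1  {7}→1
  2 left: {1,5}→1  {3,7}→1  {5,7}→2  {6,7}→1
  3 left: {0,3,7}→1  {1,5,7}→3  {3,5,7}→3  {3,6,7}→2  {4,6,7}→1  {5,6,7}→3
  4 left: {0,3,5,7}→4  {0,3,6,7}→3  {1,3,5,7}→6  {1,5,6,7}→6  {2,4,6,7}→1  {3,4,6,7}→3  {3,5,6,7}→8  {4,5,6,7}→4
  5 left: {0,1,3,5,7}→10  {0,3,4,6,7}→6  {0,3,5,6,7}→15  {1,3,5,6,7}→20  {1,4,5,6,7}→10  {2,3,4,6,7}→4  {2,4,5,6,7}→5  {3,4,5,6,7}→15
  6 left: {0,1,3,5,6,7}→45  {0,2,3,4,6,7}→10  {0,3,4,5,6,7}→36  {1,2,4,5,6,7}→15  {1,3,4,5,6,7}→45  {2,3,4,5,6,7}→24
  placing 0:f first → 84 extensions
  placing 1:c first → 70 extensions
  placing 2:a first → 126 extensions
total linear extensions = 280

280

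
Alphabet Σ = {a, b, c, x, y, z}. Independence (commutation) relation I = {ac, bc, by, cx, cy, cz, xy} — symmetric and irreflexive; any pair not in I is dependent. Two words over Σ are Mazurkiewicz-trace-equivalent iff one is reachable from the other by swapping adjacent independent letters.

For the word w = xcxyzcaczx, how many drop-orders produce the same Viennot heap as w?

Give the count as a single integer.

360

drop 0:x onto floor
drop 1:c onto floor
drop 2:x onto {0:x}
drop 3:y onto floor
drop 4:z onto {2:x, 3:y}
drop 5:c onto {1:c}
drop 6:a onto {4:z}
drop 7:c onto {5:c}
drop 8:z onto {6:a}
drop 9:x onto {8:z}
ground layer = {0:x, 1:c, 3:y}
drop-orders for the pieces not yet dropped (sum over which currently-grounded one goes next):
  1 to go: {7} 1  {9} 1
  2 to go: {5,7} 1  {7,9} 2  {8,9} 1
  3 to go: {1,5,7} 1  {5,7,9} 3  {6,8,9} 1  {7,8,9} 3
  4 to go: {1,5,7,9} 4  {4,6,8,9} 1  {5,7,8,9} 6  {6,7,8,9} 4
  5 to go: {1,5,7,8,9} 10  {2,4,6,8,9} 1  {3,4,6,8,9} 1  {4,6,7,8,9} 5  {5,6,7,8,9} 10
  6 to go: {0,2,4,6,8,9} 1  {1,5,6,7,8,9} 20  {2,3,4,6,8,9} 2  {2,4,6,7,8,9} 6  {3,4,6,7,8,9} 6  {4,5,6,7,8,9} 15
  7 to go: {0,2,3,4,6,8,9} 3  {0,2,4,6,7,8,9} 7  {1,4,5,6,7,8,9} 35  {2,3,4,6,7,8,9} 14  {2,4,5,6,7,8,9} 21  {3,4,5,6,7,8,9} 21
  8 to go: {0,2,3,4,6,7,8,9} 24  {0,2,4,5,6,7,8,9} 28  {1,2,4,5,6,7,8,9} 56  {1,3,4,5,6,7,8,9} 56  {2,3,4,5,6,7,8,9} 56
  if 0:x drops first: 168 orders
  if 1:c drops first: 108 orders
  if 3:y drops first: 84 orders
heap linearizations: 360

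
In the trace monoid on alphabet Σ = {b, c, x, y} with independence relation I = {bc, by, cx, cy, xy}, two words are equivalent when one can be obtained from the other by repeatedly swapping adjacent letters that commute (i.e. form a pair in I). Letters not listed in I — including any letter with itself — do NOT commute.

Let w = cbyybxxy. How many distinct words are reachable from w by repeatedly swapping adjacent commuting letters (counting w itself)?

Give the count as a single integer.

piece 0:c — minimal
piece 1:b — minimal
piece 2:y — minimal
piece 3:y rests on {2:y}
piece 4:b rests on {1:b}
piece 5:x rests on {4:b}
piece 6:x rests on {5:x}
piece 7:y rests on {3:y}
minimal pieces: {0:c, 1:b, 2:y}
ways to finish when only these pieces remain (= sum over removing one remaining piece with nothing left below it):
  1 left: {0}→1  {6}→1  {7}→1
  2 left: {0,6}→2  {0,7}→2  {3,7}→1  {5,6}→1  {6,7}→2
  3 left: {0,3,7}→3  {0,5,6}→3  {0,6,7}→6  {2,3,7}→1  {3,6,7}→3  {4,5,6}→1  {5,6,7}→3
  4 left: {0,2,3,7}→4  {0,3,6,7}→12  {0,4,5,6}→4  {0,5,6,7}→12  {1,4,5,6}→1  {2,3,6,7}→4  {3,5,6,7}→6  {4,5,6,7}→4
  5 left: {0,1,4,5,6}→5  {0,2,3,6,7}→20  {0,3,5,6,7}→30  {0,4,5,6,7}→20  {1,4,5,6,7}→5  {2,3,5,6,7}→10  {3,4,5,6,7}→10
  6 left: {0,1,4,5,6,7}→30  {0,2,3,5,6,7}→60  {0,3,4,5,6,7}→60  {1,3,4,5,6,7}→15  {2,3,4,5,6,7}→20
  placing 0:c first → 35 extensions
  placing 1:b first → 140 extensions
  placing 2:y first → 105 extensions
total linear extensions = 280

280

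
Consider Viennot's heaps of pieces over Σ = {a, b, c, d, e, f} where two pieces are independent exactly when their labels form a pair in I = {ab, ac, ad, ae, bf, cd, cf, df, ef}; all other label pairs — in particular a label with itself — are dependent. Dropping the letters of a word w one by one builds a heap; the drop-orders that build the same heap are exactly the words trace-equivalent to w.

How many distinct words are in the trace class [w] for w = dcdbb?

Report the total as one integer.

3

#0=d has no predecessor
#1=c has no predecessor
#2=d depends on [0:d]
#3=b depends on [1:c, 2:d]
#4=b depends on [3:b]
sources: [0:d, 1:c]
N(rest) = Σ N(rest − s) over sources s of rest; N(one piece) = 1:
  size 1 → [4]=1
  size 2 → [3,4]=1
  size 3 → [1,3,4]=1  [2,3,4]=1
  first=0(d) contributes 2
  first=1(c) contributes 1
|[w]| = 3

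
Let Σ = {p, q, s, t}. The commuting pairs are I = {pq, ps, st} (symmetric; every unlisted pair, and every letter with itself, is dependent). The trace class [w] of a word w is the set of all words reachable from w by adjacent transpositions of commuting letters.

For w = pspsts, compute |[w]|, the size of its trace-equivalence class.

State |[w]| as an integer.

20

drop 0:p onto floor
drop 1:s onto floor
drop 2:p onto {0:p}
drop 3:s onto {1:s}
drop 4:t onto {2:p}
drop 5:s onto {3:s}
ground layer = {0:p, 1:s}
drop-orders for the pieces not yet dropped (sum over which currently-grounded one goes next):
  1 to go: {4} 1  {5} 1
  2 to go: {2,4} 1  {3,5} 1  {4,5} 2
  3 to go: {0,2,4} 1  {1,3,5} 1  {2,4,5} 3  {3,4,5} 3
  4 to go: {0,2,4,5} 4  {1,3,4,5} 4  {2,3,4,5} 6
  if 0:p drops first: 10 orders
  if 1:s drops first: 10 orders
heap linearizations: 20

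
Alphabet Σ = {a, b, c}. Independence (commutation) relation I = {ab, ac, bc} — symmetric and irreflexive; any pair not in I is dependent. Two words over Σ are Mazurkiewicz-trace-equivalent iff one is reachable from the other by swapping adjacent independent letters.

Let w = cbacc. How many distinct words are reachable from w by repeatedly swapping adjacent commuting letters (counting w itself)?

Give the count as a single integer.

drop 0:c onto floor
drop 1:b onto floor
drop 2:a onto floor
drop 3:c onto {0:c}
drop 4:c onto {3:c}
ground layer = {0:c, 1:b, 2:a}
drop-orders for the pieces not yet dropped (sum over which currently-grounded one goes next):
  1 to go: {1} 1  {2} 1  {4} 1
  2 to go: {1,2} 2  {1,4} 2  {2,4} 2  {3,4} 1
  3 to go: {0,3,4} 1  {1,2,4} 6  {1,3,4} 3  {2,3,4} 3
  if 0:c drops first: 12 orders
  if 1:b drops first: 4 orders
  if 2:a drops first: 4 orders
heap linearizations: 20

20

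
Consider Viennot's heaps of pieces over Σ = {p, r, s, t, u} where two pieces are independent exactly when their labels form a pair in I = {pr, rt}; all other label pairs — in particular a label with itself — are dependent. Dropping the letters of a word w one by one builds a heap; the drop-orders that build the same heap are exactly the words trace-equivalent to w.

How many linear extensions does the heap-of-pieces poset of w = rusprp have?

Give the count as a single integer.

drop 0:r onto floor
drop 1:u onto {0:r}
drop 2:s onto {1:u}
drop 3:p onto {2:s}
drop 4:r onto {2:s}
drop 5:p onto {3:p}
ground layer = {0:r}
drop-orders for the pieces not yet dropped (sum over which currently-grounded one goes next):
  1 to go: {4} 1  {5} 1
  2 to go: {3,5} 1  {4,5} 2
  3 to go: {3,4,5} 3
  4 to go: {2,3,4,5} 3
  if 0:r drops first: 3 orders

3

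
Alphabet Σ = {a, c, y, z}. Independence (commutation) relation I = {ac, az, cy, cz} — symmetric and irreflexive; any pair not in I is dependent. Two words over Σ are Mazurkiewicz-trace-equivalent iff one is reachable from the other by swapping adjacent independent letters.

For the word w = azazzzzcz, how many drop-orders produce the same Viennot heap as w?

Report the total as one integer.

0(a) covers ∅
1(z) covers ∅
2(a) covers 0:a
3(z) covers 1:z
4(z) covers 3:z
5(z) covers 4:z
6(z) covers 5:z
7(c) covers ∅
8(z) covers 6:z
floor of heap: 0:a, 1:z, 7:c
completions by unplaced set U, small U first (add the entries for U minus each lowest piece of U):
  |U|=1: {2}:1  {7}:1  {8}:1
  |U|=2: {0,2}:1  {2,7}:2  {2,8}:2  {6,8}:1  {7,8}:2
  |U|=3: {0,2,7}:3  {0,2,8}:3  {2,6,8}:3  {2,7,8}:6  {5,6,8}:1  {6,7,8}:3
  |U|=4: {0,2,6,8}:6  {0,2,7,8}:12  {2,5,6,8}:4  {2,6,7,8}:12  {4,5,6,8}:1  {5,6,7,8}:4
  |U|=5: {0,2,5,6,8}:10  {0,2,6,7,8}:30  {2,4,5,6,8}:5  {2,5,6,7,8}:20  {3,4,5,6,8}:1  {4,5,6,7,8}:5
  |U|=6: {0,2,4,5,6,8}:15  {0,2,5,6,7,8}:60  {1,3,4,5,6,8}:1  {2,3,4,5,6,8}:6  {2,4,5,6,7,8}:30  {3,4,5,6,7,8}:6
  |U|=7: {0,2,3,4,5,6,8}:21  {0,2,4,5,6,7,8}:105  {1,2,3,4,5,6,8}:7  {1,3,4,5,6,7,8}:7  {2,3,4,5,6,7,8}:42
  start at 0(a): 56
  start at 1(z): 168
  start at 7(c): 28
sum over floor = 252

252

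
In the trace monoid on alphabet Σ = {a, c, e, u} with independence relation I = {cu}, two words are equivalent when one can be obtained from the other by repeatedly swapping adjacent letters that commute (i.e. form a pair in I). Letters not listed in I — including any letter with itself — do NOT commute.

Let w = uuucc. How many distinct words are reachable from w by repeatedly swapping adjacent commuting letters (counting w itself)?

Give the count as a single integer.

10

piece 0:u — minimal
piece 1:u rests on {0:u}
piece 2:u rests on {1:u}
piece 3:c — minimal
piece 4:c rests on {3:c}
minimal pieces: {0:u, 3:c}
ways to finish when only these pieces remain (= sum over removing one remaining piece with nothing left below it):
  1 left: {2}→1  {4}→1
  2 left: {1,2}→1  {2,4}→2  {3,4}→1
  3 left: {0,1,2}→1  {1,2,4}→3  {2,3,4}→3
  placing 0:u first → 6 extensions
  placing 3:c first → 4 extensions
total linear extensions = 10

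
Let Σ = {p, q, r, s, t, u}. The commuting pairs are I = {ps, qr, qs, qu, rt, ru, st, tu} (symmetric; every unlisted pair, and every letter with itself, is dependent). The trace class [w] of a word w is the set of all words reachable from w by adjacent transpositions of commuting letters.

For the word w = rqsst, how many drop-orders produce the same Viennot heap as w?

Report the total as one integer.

piece 0:r — minimal
piece 1:q — minimal
piece 2:s rests on {0:r}
piece 3:s rests on {2:s}
piece 4:t rests on {1:q}
minimal pieces: {0:r, 1:q}
ways to finish when only these pieces remain (= sum over removing one remaining piece with nothing left below it):
  1 left: {3}→1  {4}→1
  2 left: {1,4}→1  {2,3}→1  {3,4}→2
  3 left: {0,2,3}→1  {1,3,4}→3  {2,3,4}→3
  placing 0:r first → 6 extensions
  placing 1:q first → 4 extensions
total linear extensions = 10

10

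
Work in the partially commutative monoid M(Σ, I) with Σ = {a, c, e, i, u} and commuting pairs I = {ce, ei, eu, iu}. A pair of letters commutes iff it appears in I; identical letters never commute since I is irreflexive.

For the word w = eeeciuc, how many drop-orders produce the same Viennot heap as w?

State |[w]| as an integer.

70

drop 0:e onto floor
drop 1:e onto {0:e}
drop 2:e onto {1:e}
drop 3:c onto floor
drop 4:i onto {3:c}
drop 5:u onto {3:c}
drop 6:c onto {4:i, 5:u}
ground layer = {0:e, 3:c}
drop-orders for the pieces not yet dropped (sum over which currently-grounded one goes next):
  1 to go: {2} 1  {6} 1
  2 to go: {1,2} 1  {2,6} 2  {4,6} 1  {5,6} 1
  3 to go: {0,1,2} 1  {1,2,6} 3  {2,4,6} 3  {2,5,6} 3  {4,5,6} 2
  4 to go: {0,1,2,6} 4  {1,2,4,6} 6  {1,2,5,6} 6  {2,4,5,6} 8  {3,4,5,6} 2
  5 to go: {0,1,2,4,6} 10  {0,1,2,5,6} 10  {1,2,4,5,6} 20  {2,3,4,5,6} 10
  if 0:e drops first: 30 orders
  if 3:c drops first: 40 orders
heap linearizations: 70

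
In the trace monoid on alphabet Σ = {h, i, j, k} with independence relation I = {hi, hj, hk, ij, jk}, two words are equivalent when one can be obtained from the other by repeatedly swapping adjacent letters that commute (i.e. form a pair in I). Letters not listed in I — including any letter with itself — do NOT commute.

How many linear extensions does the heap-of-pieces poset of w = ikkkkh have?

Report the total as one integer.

6

drop 0:i onto floor
drop 1:k onto {0:i}
drop 2:k onto {1:k}
drop 3:k onto {2:k}
drop 4:k onto {3:k}
drop 5:h onto floor
ground layer = {0:i, 5:h}
drop-orders for the pieces not yet dropped (sum over which currently-grounded one goes next):
  1 to go: {4} 1  {5} 1
  2 to go: {3,4} 1  {4,5} 2
  3 to go: {2,3,4} 1  {3,4,5} 3
  4 to go: {1,2,3,4} 1  {2,3,4,5} 4
  if 0:i drops first: 5 orders
  if 5:h drops first: 1 orders
heap linearizations: 6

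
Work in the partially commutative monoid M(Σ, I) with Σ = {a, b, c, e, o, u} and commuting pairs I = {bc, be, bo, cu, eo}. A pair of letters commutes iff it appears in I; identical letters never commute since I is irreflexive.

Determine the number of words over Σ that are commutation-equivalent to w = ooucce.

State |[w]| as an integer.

3

drop 0:o onto floor
drop 1:o onto {0:o}
drop 2:u onto {1:o}
drop 3:c onto {1:o}
drop 4:c onto {3:c}
drop 5:e onto {2:u, 4:c}
ground layer = {0:o}
drop-orders for the pieces not yet dropped (sum over which currently-grounded one goes next):
  1 to go: {5} 1
  2 to go: {2,5} 1  {4,5} 1
  3 to go: {2,4,5} 2  {3,4,5} 1
  4 to go: {2,3,4,5} 3
  if 0:o drops first: 3 orders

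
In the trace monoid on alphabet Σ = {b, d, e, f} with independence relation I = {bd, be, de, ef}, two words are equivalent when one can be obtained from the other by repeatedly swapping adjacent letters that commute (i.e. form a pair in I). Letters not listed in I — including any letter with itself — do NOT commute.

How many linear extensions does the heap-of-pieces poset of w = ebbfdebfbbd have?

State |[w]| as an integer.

0(e) covers ∅
1(b) covers ∅
2(b) covers 1:b
3(f) covers 2:b
4(d) covers 3:f
5(e) covers 0:e
6(b) covers 3:f
7(f) covers 4:d, 6:b
8(b) covers 7:f
9(b) covers 8:b
10(d) covers 7:f
floor of heap: 0:e, 1:b
completions by unplaced set U, small U first (add the entries for U minus each lowest piece of U):
  |U|=1: {5}:1  {9}:1  {10}:1
  |U|=2: {0,5}:1  {5,9}:2  {5,10}:2  {8,9}:1  {9,10}:2
  |U|=3: {0,5,9}:3  {0,5,10}:3  {5,8,9}:3  {5,9,10}:6  {8,9,10}:3
  |U|=4: {0,5,8,9}:6  {0,5,9,10}:12  {5,8,9,10}:12  {7,8,9,10}:3
  |U|=5: {0,5,8,9,10}:30  {4,7,8,9,10}:3  {5,7,8,9,10}:15  {6,7,8,9,10}:3
  |U|=6: {0,5,7,8,9,10}:45  {4,5,7,8,9,10}:18  {4,6,7,8,9,10}:6  {5,6,7,8,9,10}:18
  |U|=7: {0,4,5,7,8,9,10}:63  {0,5,6,7,8,9,10}:63  {3,4,6,7,8,9,10}:6  {4,5,6,7,8,9,10}:42
  |U|=8: {0,4,5,6,7,8,9,10}:168  {2,3,4,6,7,8,9,10}:6  {3,4,5,6,7,8,9,10}:48
  |U|=9: {0,3,4,5,6,7,8,9,10}:216  {1,2,3,4,6,7,8,9,10}:6  {2,3,4,5,6,7,8,9,10}:54
  start at 0(e): 60
  start at 1(b): 270
sum over floor = 330

330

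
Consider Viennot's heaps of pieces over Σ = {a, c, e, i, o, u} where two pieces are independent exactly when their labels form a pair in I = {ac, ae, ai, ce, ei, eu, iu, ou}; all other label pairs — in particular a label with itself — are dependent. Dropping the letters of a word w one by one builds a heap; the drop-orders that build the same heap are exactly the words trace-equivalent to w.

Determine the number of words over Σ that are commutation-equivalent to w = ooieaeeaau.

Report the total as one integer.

piece 0:o — minimal
piece 1:o rests on {0:o}
piece 2:i rests on {1:o}
piece 3:e rests on {1:o}
piece 4:a rests on {1:o}
piece 5:e rests on {3:e}
piece 6:e rests on {5:e}
piece 7:a rests on {4:a}
piece 8:a rests on {7:a}
piece 9:u rests on {8:a}
minimal pieces: {0:o}
ways to finish when only these pieces remain (= sum over removing one remaining piece with nothing left below it):
  1 left: {2}→1  {6}→1  {9}→1
  2 left: {2,6}→2  {2,9}→2  {5,6}→1  {6,9}→2  {8,9}→1
  3 left: {2,5,6}→3  {2,6,9}→6  {2,8,9}→3  {3,5,6}→1  {5,6,9}→3  {6,8,9}→3  {7,8,9}→1
  4 left: {2,3,5,6}→4  {2,5,6,9}→12  {2,6,8,9}→12  {2,7,8,9}→4  {3,5,6,9}→4  {4,7,8,9}→1  {5,6,8,9}→6  {6,7,8,9}→4
  5 left: {2,3,5,6,9}→20  {2,4,7,8,9}→5  {2,5,6,8,9}→30  {2,6,7,8,9}→20  {3,5,6,8,9}→10  {4,6,7,8,9}→5  {5,6,7,8,9}→10
  6 left: {2,3,5,6,8,9}→60  {2,4,6,7,8,9}→30  {2,5,6,7,8,9}→60  {3,5,6,7,8,9}→20  {4,5,6,7,8,9}→15
  7 left: {2,3,5,6,7,8,9}→140  {2,4,5,6,7,8,9}→105  {3,4,5,6,7,8,9}→35
  8 left: {2,3,4,5,6,7,8,9}→280
  placing 0:o first → 280 extensions

280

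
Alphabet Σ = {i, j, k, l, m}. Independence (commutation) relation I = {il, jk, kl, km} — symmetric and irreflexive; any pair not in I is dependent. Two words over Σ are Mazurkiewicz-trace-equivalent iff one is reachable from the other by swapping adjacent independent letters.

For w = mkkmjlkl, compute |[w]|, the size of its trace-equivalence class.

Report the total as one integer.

#0=m has no predecessor
#1=k has no predecessor
#2=k depends on [1:k]
#3=m depends on [0:m]
#4=j depends on [3:m]
#5=l depends on [4:j]
#6=k depends on [2:k]
#7=l depends on [5:l]
sources: [0:m, 1:k]
N(rest) = Σ N(rest − s) over sources s of rest; N(one piece) = 1:
  size 1 → [6]=1  [7]=1
  size 2 → [2,6]=1  [5,7]=1  [6,7]=2
  size 3 → [1,2,6]=1  [2,6,7]=3  [4,5,7]=1  [5,6,7]=3
  size 4 → [1,2,6,7]=4  [2,5,6,7]=6  [3,4,5,7]=1  [4,5,6,7]=4
  size 5 → [0,3,4,5,7]=1  [1,2,5,6,7]=10  [2,4,5,6,7]=10  [3,4,5,6,7]=5
  size 6 → [0,3,4,5,6,7]=6  [1,2,4,5,6,7]=20  [2,3,4,5,6,7]=15
  first=0(m) contributes 35
  first=1(k) contributes 21
|[w]| = 56

56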